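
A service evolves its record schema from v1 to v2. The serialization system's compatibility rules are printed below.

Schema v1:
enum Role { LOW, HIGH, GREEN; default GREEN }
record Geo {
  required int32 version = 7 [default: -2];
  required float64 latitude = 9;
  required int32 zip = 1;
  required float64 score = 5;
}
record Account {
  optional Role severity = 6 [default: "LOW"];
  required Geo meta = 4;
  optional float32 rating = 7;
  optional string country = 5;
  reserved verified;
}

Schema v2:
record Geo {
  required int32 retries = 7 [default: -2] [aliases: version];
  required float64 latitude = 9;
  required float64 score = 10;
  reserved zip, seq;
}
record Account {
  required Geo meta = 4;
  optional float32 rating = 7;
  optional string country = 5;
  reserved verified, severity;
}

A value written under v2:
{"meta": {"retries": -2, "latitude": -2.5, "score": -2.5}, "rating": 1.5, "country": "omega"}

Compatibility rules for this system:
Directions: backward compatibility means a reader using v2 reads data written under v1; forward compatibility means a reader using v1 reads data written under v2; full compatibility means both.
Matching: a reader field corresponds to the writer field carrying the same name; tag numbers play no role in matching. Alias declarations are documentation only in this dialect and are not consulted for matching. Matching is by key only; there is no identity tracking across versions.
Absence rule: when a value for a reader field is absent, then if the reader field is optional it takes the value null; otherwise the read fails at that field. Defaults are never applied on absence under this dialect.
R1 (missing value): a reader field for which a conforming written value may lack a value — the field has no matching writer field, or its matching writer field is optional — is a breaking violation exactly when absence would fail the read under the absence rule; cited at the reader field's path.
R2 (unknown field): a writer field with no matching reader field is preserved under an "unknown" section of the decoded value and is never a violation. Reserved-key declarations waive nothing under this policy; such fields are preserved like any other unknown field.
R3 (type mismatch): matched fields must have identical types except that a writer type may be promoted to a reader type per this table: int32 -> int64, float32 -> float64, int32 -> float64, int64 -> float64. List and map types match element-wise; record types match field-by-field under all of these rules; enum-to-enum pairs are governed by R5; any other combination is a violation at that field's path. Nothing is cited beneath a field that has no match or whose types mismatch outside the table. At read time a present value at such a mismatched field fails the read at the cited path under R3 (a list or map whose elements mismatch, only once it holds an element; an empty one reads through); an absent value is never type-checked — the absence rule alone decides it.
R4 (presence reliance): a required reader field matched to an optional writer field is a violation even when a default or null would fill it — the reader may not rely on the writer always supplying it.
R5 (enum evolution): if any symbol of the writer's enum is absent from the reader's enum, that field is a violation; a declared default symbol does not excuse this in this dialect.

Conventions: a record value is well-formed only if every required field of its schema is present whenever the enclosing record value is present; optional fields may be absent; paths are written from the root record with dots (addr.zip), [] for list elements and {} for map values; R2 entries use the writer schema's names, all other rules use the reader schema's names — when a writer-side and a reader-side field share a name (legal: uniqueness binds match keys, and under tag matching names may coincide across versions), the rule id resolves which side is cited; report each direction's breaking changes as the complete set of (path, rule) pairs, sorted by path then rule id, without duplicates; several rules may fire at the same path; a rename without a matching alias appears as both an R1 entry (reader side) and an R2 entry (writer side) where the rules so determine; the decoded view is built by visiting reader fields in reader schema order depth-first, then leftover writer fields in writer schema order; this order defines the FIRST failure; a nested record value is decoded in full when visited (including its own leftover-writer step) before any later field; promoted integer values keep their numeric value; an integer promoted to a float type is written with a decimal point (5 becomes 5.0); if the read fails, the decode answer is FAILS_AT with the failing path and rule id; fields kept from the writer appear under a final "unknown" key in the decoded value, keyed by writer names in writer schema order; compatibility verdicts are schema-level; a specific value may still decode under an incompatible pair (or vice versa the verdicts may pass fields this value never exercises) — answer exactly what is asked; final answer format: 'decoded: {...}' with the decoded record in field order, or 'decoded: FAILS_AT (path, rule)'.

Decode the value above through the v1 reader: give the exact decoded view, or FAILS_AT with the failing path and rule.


arrows below run writer -> reader for Account
decode walk for Account under reader schema v1:
  severity := null (absent, optional -> null)
  read fails at meta.version under R1 (no fill)
  => FAILS_AT (meta.version, R1)
diffs on Account not affecting the asked answer:
  field score in record Geo: tag 5 changed to 10 -> no rule fires on it and the decoded Account view is identical with or without it
  removed field zip from record Geo (its key "zip" joins the reserved list) -> schema-level compatibility only; this Account value's decode is unchanged
  removed field severity from record Account (its key "severity" joins the reserved list) -> no rule fires on it and the decoded Account view is identical with or without it

decoded: FAILS_AT (meta.version, R1)


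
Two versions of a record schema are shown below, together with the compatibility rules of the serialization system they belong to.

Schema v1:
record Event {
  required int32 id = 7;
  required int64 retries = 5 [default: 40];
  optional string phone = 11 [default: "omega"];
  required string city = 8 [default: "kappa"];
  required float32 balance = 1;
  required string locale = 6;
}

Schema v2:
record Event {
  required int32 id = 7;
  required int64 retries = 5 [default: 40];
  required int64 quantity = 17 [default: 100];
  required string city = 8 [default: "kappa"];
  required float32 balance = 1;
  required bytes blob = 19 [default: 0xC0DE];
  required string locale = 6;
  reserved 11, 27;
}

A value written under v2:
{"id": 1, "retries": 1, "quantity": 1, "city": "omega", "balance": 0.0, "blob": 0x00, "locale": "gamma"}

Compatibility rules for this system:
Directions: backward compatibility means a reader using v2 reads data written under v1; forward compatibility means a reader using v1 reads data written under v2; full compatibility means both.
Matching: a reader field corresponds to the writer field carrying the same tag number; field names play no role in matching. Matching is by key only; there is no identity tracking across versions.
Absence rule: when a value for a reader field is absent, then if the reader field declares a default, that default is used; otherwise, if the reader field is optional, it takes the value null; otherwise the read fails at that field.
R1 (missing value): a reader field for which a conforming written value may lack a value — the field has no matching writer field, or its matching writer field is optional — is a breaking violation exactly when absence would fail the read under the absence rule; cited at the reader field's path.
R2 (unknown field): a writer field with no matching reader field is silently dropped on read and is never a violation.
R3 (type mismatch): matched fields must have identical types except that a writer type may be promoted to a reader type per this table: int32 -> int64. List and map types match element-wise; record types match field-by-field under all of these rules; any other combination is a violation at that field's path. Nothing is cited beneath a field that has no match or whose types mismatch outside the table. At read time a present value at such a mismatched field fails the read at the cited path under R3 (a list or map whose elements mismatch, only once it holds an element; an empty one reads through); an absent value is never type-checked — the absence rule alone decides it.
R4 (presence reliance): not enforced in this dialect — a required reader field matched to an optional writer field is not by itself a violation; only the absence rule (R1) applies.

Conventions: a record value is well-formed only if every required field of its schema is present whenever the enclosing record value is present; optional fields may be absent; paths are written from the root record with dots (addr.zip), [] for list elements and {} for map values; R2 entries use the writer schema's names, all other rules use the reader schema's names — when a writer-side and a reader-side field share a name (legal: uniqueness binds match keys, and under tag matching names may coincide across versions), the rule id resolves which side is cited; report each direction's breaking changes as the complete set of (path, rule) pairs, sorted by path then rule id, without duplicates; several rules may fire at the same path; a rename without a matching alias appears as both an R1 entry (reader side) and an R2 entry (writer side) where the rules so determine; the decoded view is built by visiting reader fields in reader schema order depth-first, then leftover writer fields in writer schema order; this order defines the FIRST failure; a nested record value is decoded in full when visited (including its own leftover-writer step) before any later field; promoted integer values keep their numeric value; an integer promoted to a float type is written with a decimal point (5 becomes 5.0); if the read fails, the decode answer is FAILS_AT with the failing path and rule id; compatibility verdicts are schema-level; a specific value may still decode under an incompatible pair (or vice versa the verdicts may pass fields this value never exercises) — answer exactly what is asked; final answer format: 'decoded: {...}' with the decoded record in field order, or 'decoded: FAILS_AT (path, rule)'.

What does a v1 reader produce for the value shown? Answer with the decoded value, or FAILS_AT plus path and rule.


the writer's type comes first in each Event pair
decode walk for Event under reader schema v1:
  id := 1
  retries := 1
  phone := "omega" (absent -> default)
  city := "omega"
  balance := 0.0
  locale := "gamma"
  writer quantity: unknown -> dropped
  writer blob: unknown -> dropped
  => decoded: {"id": 1, "retries": 1, "phone": "omega", "city": "omega", "balance": 0.0, "locale": "gamma"}
diffs on Event not affecting the asked answer:
  added field blob to record Event: required bytes, tag 19, default 0xC0DE (in v2 it sits immediately before locale) -> fires no rule on Event under this dialect and leaves the result unchanged
  removed field phone from record Event (its key 11 joins the reserved list) -> fires no rule on Event under this dialect and leaves the result unchanged
  added field quantity to record Event: required int64, tag 17, default 100 (in v2 it sits immediately before city) -> fires no rule on Event under this dialect and leaves the result unchanged

decoded: {"id": 1, "retries": 1, "phone": "omega", "city": "omega", "balance": 0.0, "locale": "gamma"}


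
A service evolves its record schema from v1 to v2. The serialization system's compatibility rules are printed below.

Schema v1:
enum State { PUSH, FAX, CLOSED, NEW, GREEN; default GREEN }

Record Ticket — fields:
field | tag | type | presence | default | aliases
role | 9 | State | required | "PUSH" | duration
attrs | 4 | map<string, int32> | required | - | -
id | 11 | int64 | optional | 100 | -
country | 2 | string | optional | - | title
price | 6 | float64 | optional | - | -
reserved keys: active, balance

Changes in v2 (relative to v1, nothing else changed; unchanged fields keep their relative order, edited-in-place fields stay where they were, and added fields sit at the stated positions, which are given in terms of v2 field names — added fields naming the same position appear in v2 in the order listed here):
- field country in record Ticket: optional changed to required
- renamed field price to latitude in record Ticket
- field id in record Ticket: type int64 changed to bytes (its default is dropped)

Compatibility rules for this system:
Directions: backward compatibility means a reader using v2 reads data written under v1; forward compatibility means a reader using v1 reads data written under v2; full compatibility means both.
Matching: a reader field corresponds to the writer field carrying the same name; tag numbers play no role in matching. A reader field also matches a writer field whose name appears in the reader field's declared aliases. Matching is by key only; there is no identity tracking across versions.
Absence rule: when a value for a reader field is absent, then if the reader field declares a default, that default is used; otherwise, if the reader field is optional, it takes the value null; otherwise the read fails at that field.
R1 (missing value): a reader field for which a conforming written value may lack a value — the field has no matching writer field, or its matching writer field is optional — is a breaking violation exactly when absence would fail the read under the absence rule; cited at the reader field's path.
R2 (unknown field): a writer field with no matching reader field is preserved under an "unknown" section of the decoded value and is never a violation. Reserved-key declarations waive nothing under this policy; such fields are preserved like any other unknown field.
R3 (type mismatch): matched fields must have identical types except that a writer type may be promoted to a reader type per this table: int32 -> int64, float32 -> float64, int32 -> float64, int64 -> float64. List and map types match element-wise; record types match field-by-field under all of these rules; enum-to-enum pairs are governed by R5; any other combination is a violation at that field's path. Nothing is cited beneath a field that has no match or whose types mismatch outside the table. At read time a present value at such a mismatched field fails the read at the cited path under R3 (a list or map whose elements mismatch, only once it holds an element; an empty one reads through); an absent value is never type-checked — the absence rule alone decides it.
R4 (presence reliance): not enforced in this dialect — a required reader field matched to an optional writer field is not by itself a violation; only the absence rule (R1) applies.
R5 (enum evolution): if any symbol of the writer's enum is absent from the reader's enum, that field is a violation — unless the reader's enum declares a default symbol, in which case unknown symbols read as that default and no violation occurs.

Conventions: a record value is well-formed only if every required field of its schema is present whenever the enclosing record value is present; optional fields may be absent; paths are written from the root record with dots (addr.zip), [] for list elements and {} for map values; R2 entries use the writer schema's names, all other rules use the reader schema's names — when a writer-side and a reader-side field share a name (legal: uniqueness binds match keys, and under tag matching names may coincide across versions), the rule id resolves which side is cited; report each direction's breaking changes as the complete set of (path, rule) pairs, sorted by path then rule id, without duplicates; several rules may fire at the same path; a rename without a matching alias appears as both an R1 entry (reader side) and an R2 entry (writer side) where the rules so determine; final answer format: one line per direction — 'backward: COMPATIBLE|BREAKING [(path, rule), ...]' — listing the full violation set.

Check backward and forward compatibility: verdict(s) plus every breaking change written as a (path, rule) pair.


arrows below run writer -> reader for Ticket
checking backward for Ticket: reader v2 against writer v1:
  role <- role (State -> State, writer required)
  attrs <- attrs (map<string, int32> -> map<string, int32>, writer required)
  id <- id (int64 -> bytes, writer optional)
  country <- country (string -> string, writer optional)
  latitude has no writer counterpart
  writer field price has no reader counterpart
  breaking: (country, R1)
  breaking: (id, R3)
  backward on Ticket therefore BREAKING (2)
checking forward for Ticket: reader v1 against writer v2:
  role <- role (State -> State, writer required)
  attrs <- attrs (map<string, int32> -> map<string, int32>, writer required)
  id <- id (bytes -> int64, writer optional)
  country <- country (string -> string, writer required)
  price has no writer counterpart
  writer field latitude has no reader counterpart
  breaking: (id, R3)
  forward on Ticket therefore BREAKING (1)

backward: BREAKING [(country, R1), (id, R3)]; forward: BREAKING [(id, R3)]


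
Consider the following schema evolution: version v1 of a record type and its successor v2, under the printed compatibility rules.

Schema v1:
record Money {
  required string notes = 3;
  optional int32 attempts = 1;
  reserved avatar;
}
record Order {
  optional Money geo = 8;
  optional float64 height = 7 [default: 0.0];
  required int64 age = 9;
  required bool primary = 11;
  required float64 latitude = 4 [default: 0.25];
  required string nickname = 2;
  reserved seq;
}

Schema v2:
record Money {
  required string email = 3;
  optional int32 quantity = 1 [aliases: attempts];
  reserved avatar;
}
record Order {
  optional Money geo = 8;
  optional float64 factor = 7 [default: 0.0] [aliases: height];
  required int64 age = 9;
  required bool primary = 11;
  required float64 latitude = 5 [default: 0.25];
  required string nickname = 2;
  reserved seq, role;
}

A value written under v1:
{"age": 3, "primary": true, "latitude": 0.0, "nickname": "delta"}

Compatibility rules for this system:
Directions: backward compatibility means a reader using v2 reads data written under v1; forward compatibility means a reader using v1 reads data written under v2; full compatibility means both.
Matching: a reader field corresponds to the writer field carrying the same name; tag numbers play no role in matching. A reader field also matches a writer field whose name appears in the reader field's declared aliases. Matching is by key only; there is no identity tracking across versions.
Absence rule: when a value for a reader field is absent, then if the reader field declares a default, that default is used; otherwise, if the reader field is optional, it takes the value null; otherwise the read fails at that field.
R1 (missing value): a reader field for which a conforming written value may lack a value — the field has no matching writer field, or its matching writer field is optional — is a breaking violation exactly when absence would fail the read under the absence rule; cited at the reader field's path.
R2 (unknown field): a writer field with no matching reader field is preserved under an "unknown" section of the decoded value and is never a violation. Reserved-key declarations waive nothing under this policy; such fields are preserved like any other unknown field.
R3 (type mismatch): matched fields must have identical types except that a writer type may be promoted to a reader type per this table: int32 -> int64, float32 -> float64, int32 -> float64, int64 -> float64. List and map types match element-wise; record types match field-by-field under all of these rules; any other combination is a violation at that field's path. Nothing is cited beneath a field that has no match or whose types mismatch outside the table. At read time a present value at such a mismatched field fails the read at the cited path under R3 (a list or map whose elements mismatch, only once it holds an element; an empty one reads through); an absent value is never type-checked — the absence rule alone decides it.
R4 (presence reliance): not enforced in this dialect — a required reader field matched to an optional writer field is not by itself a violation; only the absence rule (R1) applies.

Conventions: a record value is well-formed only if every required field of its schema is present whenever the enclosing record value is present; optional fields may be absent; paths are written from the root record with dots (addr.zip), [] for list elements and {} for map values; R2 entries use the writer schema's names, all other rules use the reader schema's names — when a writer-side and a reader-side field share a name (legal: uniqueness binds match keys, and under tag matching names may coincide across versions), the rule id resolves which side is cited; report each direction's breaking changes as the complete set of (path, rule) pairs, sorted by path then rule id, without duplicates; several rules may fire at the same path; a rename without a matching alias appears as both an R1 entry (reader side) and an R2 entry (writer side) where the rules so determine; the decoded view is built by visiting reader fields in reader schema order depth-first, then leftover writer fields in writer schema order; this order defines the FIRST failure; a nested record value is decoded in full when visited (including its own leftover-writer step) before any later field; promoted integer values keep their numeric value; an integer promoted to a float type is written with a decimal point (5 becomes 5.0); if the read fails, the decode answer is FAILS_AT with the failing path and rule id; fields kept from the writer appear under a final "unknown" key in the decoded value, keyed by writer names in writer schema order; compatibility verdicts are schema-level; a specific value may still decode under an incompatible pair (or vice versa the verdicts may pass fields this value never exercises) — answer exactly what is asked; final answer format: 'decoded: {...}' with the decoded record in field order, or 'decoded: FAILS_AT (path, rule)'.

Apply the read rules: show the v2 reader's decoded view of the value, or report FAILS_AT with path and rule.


decoded: {"geo": null, "factor": 0.0, "age": 3, "primary": true, "latitude": 0.0, "nickname": "delta"}

each type pair in Order: writer, then reader
decode walk for Order under reader schema v2:
  geo := null (not supplied -> null)
  factor := 0.0 (no value, default fills)
  age := 3
  primary := true
  latitude := 0.0
  nickname := "delta"
  => decoded: {"geo": null, "factor": 0.0, "age": 3, "primary": true, "latitude": 0.0, "nickname": "delta"}
diffs on Order not affecting the asked answer:
  field latitude in record Order: tag 4 changed to 5 -> fires no rule on Order under this dialect and leaves the result unchanged
  renamed field attempts to quantity in record Money (alias attempts declared on the renamed field) -> fires no rule on Order under this dialect and leaves the result unchanged
  renamed field notes to email in record Money -> matters for Order compatibility verdicts, not for this value's decode


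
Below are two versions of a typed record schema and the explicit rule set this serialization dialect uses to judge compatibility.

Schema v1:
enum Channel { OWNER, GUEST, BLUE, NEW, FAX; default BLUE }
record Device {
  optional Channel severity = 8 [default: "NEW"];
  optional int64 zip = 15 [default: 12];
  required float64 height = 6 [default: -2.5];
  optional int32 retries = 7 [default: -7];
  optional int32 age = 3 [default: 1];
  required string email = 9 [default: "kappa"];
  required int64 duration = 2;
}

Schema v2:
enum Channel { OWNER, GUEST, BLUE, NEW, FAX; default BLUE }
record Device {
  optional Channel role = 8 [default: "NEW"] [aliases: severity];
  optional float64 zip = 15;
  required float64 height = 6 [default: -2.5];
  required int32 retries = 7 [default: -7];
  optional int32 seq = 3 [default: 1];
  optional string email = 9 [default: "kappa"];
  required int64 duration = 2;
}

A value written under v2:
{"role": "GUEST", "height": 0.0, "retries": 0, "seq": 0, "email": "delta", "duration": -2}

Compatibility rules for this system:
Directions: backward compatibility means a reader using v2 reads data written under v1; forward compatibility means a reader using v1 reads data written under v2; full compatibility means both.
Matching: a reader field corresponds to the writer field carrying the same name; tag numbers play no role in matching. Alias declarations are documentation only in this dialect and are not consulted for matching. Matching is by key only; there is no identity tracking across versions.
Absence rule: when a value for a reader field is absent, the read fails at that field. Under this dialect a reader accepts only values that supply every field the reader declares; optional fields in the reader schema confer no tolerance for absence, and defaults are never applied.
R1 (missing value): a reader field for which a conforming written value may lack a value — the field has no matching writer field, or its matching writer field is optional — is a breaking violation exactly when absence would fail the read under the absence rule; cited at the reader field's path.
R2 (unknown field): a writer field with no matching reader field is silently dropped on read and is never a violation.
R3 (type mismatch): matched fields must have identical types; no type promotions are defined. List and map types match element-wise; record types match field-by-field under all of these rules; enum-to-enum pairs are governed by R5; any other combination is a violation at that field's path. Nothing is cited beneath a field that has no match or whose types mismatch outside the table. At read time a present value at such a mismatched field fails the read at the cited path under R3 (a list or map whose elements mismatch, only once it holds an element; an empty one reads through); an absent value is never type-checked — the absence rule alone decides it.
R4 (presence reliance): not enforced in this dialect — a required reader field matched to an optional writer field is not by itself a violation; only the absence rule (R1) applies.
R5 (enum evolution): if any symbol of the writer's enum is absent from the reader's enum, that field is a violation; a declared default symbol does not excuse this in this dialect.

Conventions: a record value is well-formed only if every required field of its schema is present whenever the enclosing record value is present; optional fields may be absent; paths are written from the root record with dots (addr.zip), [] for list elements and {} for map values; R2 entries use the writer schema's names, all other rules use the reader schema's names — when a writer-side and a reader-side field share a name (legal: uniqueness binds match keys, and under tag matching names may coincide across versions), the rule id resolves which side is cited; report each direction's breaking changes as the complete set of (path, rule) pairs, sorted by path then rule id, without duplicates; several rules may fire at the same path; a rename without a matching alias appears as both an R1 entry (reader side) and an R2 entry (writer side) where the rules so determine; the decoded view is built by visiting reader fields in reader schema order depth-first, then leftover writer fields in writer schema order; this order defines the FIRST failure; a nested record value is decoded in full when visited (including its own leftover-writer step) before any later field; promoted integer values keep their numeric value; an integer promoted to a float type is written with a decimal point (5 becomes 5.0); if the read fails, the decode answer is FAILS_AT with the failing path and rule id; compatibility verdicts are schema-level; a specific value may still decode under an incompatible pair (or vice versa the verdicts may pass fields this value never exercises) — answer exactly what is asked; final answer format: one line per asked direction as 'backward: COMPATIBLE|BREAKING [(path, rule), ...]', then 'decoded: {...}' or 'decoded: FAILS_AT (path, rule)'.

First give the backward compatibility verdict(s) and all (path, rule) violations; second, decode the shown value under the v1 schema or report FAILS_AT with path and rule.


backward: BREAKING [(retries, R1), (role, R1), (seq, R1), (zip, R1), (zip, R3)]; decoded: FAILS_AT (severity, R1)

arrows below run writer -> reader for Device
backward on Device — v2 reading data written by v1:
  role has no writer counterpart
  zip: paired with writer zip (int64 -> float64; writer optional)
  height: paired with writer height (float64 -> float64; writer required)
  retries: paired with writer retries (int32 -> int32; writer optional)
  seq has no writer counterpart
  email: paired with writer email (string -> string; writer required)
  duration: paired with writer duration (int64 -> int64; writer required)
  severity (writer side), unknown to reader
  age (writer side), unknown to reader
  R1 fires at retries
  R1 fires at role
  R1 fires at seq
  R1 fires at zip
  R3 fires at zip
  => backward verdict for Device: BREAKING, 5 violation(s)
migrating the Device value to v1:
  read fails at severity under R1 (no fill)
  => FAILS_AT (severity, R1)
the rest of the Device diff is inert for this question:
  field email in record Device: required changed to optional -> its effect on Device is confined to the forward direction, not asked
  field retries in record Device: optional changed to required -> its effect on Device is confined to the forward direction, not asked


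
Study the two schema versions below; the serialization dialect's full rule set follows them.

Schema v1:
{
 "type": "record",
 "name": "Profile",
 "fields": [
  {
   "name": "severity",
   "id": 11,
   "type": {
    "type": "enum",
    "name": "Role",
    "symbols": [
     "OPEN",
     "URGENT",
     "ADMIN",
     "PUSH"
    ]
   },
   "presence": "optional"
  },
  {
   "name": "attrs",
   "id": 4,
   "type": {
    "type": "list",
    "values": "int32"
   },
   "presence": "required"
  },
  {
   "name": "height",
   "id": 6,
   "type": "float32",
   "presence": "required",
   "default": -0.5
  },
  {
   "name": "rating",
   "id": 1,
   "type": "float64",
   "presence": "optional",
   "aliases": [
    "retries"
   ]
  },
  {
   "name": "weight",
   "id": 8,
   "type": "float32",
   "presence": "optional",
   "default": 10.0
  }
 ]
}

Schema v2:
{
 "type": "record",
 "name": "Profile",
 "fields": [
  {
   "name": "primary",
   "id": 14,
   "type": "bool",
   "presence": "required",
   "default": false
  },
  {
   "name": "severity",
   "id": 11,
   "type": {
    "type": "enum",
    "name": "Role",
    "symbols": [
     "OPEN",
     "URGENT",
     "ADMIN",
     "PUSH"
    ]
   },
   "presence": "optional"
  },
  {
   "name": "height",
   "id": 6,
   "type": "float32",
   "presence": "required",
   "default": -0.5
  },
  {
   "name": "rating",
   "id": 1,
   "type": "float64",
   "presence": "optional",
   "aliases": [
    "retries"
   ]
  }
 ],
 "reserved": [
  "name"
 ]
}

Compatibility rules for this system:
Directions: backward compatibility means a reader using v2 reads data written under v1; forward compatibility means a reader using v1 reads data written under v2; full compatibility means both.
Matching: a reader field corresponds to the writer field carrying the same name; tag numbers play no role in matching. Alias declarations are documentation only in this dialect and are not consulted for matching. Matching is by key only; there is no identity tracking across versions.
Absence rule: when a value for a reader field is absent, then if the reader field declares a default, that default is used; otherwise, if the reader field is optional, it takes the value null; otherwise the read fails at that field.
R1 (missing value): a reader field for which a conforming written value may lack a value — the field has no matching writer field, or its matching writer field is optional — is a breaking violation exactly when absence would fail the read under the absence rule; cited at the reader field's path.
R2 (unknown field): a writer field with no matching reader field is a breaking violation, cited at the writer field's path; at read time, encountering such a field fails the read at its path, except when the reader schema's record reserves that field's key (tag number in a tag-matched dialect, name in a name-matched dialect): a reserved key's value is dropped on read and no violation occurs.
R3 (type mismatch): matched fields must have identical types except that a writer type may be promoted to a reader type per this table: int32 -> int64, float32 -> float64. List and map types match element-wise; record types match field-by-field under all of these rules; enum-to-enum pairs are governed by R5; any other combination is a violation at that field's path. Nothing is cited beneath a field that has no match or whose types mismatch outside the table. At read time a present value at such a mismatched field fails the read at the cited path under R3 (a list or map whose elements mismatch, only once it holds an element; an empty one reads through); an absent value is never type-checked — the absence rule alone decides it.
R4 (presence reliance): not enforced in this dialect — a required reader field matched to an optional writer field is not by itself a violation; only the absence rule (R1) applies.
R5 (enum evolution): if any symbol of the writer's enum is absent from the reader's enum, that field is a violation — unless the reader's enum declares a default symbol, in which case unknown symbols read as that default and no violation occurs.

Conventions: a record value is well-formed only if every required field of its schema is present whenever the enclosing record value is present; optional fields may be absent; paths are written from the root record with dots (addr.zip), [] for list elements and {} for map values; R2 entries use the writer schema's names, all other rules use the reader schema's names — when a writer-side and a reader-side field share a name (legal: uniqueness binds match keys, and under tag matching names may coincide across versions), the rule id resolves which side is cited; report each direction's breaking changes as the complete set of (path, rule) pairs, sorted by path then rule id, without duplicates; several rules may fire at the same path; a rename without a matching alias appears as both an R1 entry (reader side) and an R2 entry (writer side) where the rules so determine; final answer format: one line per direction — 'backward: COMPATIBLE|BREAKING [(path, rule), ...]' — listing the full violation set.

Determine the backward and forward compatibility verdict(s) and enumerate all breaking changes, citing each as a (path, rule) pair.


backward: BREAKING [(attrs, R2), (weight, R2)]; forward: BREAKING [(attrs, R1), (primary, R2)]

in Profile below, arrows point writer -> reader
backward for Profile (reader v2, writer v1):
  primary: no writer-side match
  writer optional, Role -> Role: reader severity maps from writer severity
  writer required, float32 -> float32: reader height maps from writer height
  writer optional, float64 -> float64: reader rating maps from writer rating
  writer field attrs has no reader counterpart
  writer field weight has no reader counterpart
  R2 fires at attrs
  R2 fires at weight
  => 2 violation(s): backward is BREAKING for Profile
forward for Profile (reader v1, writer v2):
  writer optional, Role -> Role: reader severity maps from writer severity
  attrs: no writer-side match
  writer required, float32 -> float32: reader height maps from writer height
  writer optional, float64 -> float64: reader rating maps from writer rating
  weight: no writer-side match
  writer field primary has no reader counterpart
  R1 fires at attrs
  R2 fires at primary
  => 2 violation(s): forward is BREAKING for Profile


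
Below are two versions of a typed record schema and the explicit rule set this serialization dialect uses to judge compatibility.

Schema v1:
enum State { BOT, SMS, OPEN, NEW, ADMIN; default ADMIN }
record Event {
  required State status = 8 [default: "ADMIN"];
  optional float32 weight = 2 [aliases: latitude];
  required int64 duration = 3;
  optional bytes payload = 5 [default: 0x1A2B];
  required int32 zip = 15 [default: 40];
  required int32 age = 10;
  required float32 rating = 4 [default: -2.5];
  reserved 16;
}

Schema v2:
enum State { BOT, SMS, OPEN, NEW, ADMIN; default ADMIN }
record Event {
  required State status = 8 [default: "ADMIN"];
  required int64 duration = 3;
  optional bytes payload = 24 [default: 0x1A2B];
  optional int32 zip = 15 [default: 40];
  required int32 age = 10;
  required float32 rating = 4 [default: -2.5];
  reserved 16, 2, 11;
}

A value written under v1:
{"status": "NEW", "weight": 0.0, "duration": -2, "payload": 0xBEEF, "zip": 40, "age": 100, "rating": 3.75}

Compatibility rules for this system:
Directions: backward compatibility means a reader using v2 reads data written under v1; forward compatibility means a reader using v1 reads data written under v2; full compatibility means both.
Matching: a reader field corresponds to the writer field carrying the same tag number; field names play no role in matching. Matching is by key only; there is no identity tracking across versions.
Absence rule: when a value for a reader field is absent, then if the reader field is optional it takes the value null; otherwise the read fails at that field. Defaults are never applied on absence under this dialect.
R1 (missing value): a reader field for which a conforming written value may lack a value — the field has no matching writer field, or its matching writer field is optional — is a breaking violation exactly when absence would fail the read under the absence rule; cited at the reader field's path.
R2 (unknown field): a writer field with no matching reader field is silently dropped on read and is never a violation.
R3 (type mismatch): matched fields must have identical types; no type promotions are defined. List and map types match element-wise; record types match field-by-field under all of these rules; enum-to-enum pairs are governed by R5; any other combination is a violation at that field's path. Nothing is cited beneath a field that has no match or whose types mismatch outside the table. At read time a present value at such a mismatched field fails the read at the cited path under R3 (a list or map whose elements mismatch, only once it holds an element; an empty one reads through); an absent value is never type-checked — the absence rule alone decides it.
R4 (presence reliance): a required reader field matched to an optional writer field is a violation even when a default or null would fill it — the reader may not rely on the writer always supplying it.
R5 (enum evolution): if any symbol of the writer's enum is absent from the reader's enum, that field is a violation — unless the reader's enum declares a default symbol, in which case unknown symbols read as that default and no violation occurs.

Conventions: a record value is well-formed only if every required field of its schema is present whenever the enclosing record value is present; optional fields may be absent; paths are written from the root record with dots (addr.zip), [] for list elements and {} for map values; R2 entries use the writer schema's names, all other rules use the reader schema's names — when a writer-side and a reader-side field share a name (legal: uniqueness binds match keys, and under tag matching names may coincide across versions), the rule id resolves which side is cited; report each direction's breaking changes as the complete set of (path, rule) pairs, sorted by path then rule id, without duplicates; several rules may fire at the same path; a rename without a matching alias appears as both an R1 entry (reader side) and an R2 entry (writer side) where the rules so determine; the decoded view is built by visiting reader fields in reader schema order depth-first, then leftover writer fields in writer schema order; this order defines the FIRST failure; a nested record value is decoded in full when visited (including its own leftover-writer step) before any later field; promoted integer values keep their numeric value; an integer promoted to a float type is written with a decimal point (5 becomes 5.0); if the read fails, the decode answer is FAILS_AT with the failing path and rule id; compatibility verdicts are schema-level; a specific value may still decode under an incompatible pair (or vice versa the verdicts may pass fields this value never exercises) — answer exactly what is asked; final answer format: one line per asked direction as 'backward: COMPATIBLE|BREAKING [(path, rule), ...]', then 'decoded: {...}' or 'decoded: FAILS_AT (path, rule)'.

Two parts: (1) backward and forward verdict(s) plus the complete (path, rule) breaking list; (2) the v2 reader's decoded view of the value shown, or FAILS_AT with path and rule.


each type pair in Event: writer, then reader
backward analysis of Event with v2 as reader and v1 as writer:
  status: State -> State, writer required; from status
  duration: int64 -> int64, writer required; from duration
  payload has no writer counterpart
  zip: int32 -> int32, writer required; from zip
  age: int32 -> int32, writer required; from age
  rating: float32 -> float32, writer required; from rating
  leftover writer field: weight
  leftover writer field: payload
  => backward verdict for Event: COMPATIBLE, no violations
forward analysis of Event with v1 as reader and v2 as writer:
  status: State -> State, writer required; from status
  weight has no writer counterpart
  duration: int64 -> int64, writer required; from duration
  payload has no writer counterpart
  zip: int32 -> int32, writer optional; from zip
  age: int32 -> int32, writer required; from age
  rating: float32 -> float32, writer required; from rating
  leftover writer field: payload
  breaking: (zip, R1)
  breaking: (zip, R4)
  forward on Event therefore BREAKING (2)
decoding the Event value with the v2 reader:
  status := "NEW"
  duration := -2
  payload := null (absent, optional -> null)
  zip := 40
  age := 100
  rating := 3.75
  writer weight: unknown -> dropped
  writer payload: unknown -> dropped
  => decoded: {"status": "NEW", "duration": -2, "payload": null, "zip": 40, "age": 100, "rating": 3.75}

backward: COMPATIBLE []; forward: BREAKING [(zip, R1), (zip, R4)]; decoded: {"status": "NEW", "duration": -2, "payload": null, "zip": 40, "age": 100, "rating": 3.75}
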